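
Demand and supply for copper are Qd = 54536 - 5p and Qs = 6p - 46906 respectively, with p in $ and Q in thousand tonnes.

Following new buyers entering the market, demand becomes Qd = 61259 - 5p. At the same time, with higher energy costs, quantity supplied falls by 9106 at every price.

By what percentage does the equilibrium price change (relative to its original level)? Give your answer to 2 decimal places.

Solve the original market: 54536 - 5p = 6p - 46906, hence p = 9222 and Q = 8426.
After the shift, demand is Qd = 61259 - 5p and supply is Qs = 6p - 56012.
Equate the new curves: 61259 - 5p = 6p - 56012, giving 117271 = 11p, p = 10661, Q = 7954.
%Δp = (10661 − 9222) / 9222 × 100 = +15.60%.

+15.60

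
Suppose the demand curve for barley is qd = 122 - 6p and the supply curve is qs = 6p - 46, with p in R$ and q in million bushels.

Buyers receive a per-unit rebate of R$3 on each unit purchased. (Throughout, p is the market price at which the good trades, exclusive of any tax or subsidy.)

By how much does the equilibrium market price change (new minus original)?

Original equilibrium: 122 - 6p = 6p - 46 gives 168 = 12p, so p = 14 and q = 38.
Since buyers' out-of-pocket price is the market price minus the rebate, the effective demand curve becomes qd = 140 - 6p.
New equilibrium: 140 - 6p = 6p - 46 ⇒ 186 = 12p ⇒ p = 15.5, q = 47.
Δp = 15.5 − 14 = +1.5.

+1.5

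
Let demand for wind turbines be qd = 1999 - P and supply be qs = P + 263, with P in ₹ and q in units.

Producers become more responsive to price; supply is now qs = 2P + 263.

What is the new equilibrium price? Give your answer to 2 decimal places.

Initially, 1999 - P = P + 263, so 1736 = 2P and P = 868, q = 1131.
With the change applied: demand qd = 1999 - P, supply qs = 2P + 263.
Setting them equal: 1999 - P = 2P + 263 → 1736 = 3P, so P = 1736/3 ≈ 578.6667 and q = 4261/3 ≈ 1420.3333.

578.67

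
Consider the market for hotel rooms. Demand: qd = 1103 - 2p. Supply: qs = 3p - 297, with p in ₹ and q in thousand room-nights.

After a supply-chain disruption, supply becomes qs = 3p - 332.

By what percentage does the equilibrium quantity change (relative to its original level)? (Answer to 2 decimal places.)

Before the shock: 1103 - 2p = 3p - 297 ⇒ 1400 = 5p ⇒ p = 280, q = 543.
With the change applied: demand qd = 1103 - 2p, supply qs = 3p - 332.
Clearing the new market: 1103 - 2p = 3p - 332, so p = 287 and q = 529.
%Δq = (529 − 543) / 543 × 100 = -2.58%.

-2.58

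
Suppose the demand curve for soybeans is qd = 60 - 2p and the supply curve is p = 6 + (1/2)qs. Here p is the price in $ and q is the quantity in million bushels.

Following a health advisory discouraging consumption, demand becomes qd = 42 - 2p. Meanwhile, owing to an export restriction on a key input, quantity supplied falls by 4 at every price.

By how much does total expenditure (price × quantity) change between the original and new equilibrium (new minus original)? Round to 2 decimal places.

Before the shock: 60 - 2p = 2p - 12 ⇒ 72 = 4p ⇒ p = 18, q = 24.
With the change applied: demand qd = 42 - 2p, supply qs = 2p - 16.
Setting them equal: 42 - 2p = 2p - 16 → 58 = 4p, so p = 14.5 and q = 13.
Expenditure moves from 18×24 = 432 to 14.5×13 = 188.5; change = -243.50.

-243.50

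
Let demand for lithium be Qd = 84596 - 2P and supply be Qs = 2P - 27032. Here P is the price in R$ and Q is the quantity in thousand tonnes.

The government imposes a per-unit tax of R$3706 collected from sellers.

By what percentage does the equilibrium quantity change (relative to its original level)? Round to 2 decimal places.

-12.88

Solve the original market: 84596 - 2P = 2P - 27032, hence P = 27907 and Q = 28782.
Since sellers keep the price net of the tax, the effective supply curve becomes Qs = 2P - 34444.
New equilibrium: 84596 - 2P = 2P - 34444 ⇒ 119040 = 4P ⇒ P = 29760, Q = 25076.
%ΔQ = (25076 − 28782) / 28782 × 100 = -12.88%.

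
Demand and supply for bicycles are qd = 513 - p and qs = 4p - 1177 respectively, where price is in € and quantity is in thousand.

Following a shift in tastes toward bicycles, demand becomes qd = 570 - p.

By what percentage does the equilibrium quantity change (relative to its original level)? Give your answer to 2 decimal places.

+26.06

Before the shock: 513 - p = 4p - 1177 ⇒ 1690 = 5p ⇒ p = 338, q = 175.
The new curves are qd = 570 - p (demand) and qs = 4p - 1177 (supply).
New equilibrium: 570 - p = 4p - 1177 ⇒ 1747 = 5p ⇒ p = 349.4, q = 220.6.
%Δq = (220.6 − 175) / 175 × 100 = +26.06%.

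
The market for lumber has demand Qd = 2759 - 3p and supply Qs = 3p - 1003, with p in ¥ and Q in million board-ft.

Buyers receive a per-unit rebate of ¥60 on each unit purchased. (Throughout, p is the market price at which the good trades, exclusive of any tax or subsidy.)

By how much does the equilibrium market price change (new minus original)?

Before the shock: 2759 - 3p = 3p - 1003 ⇒ 3762 = 6p ⇒ p = 627, Q = 878.
Since buyers' out-of-pocket price is the market price minus the rebate, the effective demand curve becomes Qd = 2939 - 3p.
Clearing the new market: 2939 - 3p = 3p - 1003, so p = 657 and Q = 968.
Δp = 657 − 627 = +30.

+30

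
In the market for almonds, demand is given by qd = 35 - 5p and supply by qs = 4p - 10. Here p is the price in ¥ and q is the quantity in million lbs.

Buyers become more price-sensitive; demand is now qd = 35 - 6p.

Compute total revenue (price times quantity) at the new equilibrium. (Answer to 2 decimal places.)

36.00

Initially, 35 - 5p = 4p - 10, so 45 = 9p and p = 5, q = 10.
The new curves are qd = 35 - 6p (demand) and qs = 4p - 10 (supply).
Equate the new curves: 35 - 6p = 4p - 10, giving 45 = 10p, p = 4.5, q = 8.
New expenditure = 4.5 × 8 = 36.00.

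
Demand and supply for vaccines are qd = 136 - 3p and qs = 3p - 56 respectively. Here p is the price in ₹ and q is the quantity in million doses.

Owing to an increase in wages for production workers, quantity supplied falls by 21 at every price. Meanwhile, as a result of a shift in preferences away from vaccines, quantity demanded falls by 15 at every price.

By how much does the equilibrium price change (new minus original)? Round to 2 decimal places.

+1.00

Original equilibrium: 136 - 3p = 3p - 56 gives 192 = 6p, so p = 32 and q = 40.
The shock moves the curves to qd = 121 - 3p and qs = 3p - 77.
New equilibrium: 121 - 3p = 3p - 77 ⇒ 198 = 6p ⇒ p = 33, q = 22.
Δp = 33 − 32 = +1.00.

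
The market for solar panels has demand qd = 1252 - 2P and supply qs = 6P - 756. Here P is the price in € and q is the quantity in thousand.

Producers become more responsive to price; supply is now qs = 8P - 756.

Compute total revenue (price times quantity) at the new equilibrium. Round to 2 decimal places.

Original equilibrium: 1252 - 2P = 6P - 756 gives 2008 = 8P, so P = 251 and q = 750.
The new curves are qd = 1252 - 2P (demand) and qs = 8P - 756 (supply).
Clearing the new market: 1252 - 2P = 8P - 756, so P = 200.8 and q = 850.4.
New expenditure = 200.8 × 850.4 = 170760.32.

170760.32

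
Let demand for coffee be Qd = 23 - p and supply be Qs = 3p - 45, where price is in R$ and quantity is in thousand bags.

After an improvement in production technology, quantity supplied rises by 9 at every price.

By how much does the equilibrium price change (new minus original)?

-2.25

Initially, 23 - p = 3p - 45, so 68 = 4p and p = 17, Q = 6.
The shock moves the curves to Qd = 23 - p and Qs = 3p - 36.
Equate the new curves: 23 - p = 3p - 36, giving 59 = 4p, p = 14.75, Q = 8.25.
Δp = 14.75 − 17 = -2.25.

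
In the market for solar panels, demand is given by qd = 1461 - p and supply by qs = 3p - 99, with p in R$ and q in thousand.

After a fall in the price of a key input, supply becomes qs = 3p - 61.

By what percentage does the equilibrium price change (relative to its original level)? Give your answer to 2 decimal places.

Before the shock: 1461 - p = 3p - 99 ⇒ 1560 = 4p ⇒ p = 390, q = 1071.
With the change applied: demand qd = 1461 - p, supply qs = 3p - 61.
Equate the new curves: 1461 - p = 3p - 61, giving 1522 = 4p, p = 380.5, q = 1080.5.
%Δp = (380.5 − 390) / 390 × 100 = -2.44%.

-2.44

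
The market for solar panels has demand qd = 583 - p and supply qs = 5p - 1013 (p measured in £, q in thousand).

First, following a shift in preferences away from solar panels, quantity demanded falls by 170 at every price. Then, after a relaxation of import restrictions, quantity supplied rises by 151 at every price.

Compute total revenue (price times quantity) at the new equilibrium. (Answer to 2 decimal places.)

42606.25

Original equilibrium: 583 - p = 5p - 1013 gives 1596 = 6p, so p = 266 and q = 317.
The new curves are qd = 413 - p (demand) and qs = 5p - 862 (supply).
New equilibrium: 413 - p = 5p - 862 ⇒ 1275 = 6p ⇒ p = 212.5, q = 200.5.
New expenditure = 212.5 × 200.5 = 42606.25.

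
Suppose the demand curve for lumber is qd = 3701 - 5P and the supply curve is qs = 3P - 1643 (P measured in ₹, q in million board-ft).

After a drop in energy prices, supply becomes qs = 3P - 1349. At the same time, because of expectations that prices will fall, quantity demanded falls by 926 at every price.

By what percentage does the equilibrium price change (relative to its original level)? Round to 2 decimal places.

Before the shock: 3701 - 5P = 3P - 1643 ⇒ 5344 = 8P ⇒ P = 668, q = 361.
With the change applied: demand qd = 2775 - 5P, supply qs = 3P - 1349.
Setting them equal: 2775 - 5P = 3P - 1349 → 4124 = 8P, so P = 515.5 and q = 197.5.
%ΔP = (515.5 − 668) / 668 × 100 = -22.83%.

-22.83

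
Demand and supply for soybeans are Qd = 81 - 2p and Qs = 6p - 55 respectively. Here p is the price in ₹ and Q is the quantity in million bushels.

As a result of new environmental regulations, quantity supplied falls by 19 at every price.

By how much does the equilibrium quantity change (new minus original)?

Solve the original market: 81 - 2p = 6p - 55, hence p = 17 and Q = 47.
With the change applied: demand Qd = 81 - 2p, supply Qs = 6p - 74.
Equate the new curves: 81 - 2p = 6p - 74, giving 155 = 8p, p = 19.375, Q = 42.25.
ΔQ = 42.25 − 47 = -4.75.

-4.75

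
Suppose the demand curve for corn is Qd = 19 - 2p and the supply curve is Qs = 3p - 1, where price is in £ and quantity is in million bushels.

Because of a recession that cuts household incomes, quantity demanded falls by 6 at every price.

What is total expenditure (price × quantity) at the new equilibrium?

20.72

Original equilibrium: 19 - 2p = 3p - 1 gives 20 = 5p, so p = 4 and Q = 11.
The shock moves the curves to Qd = 13 - 2p and Qs = 3p - 1.
New equilibrium: 13 - 2p = 3p - 1 ⇒ 14 = 5p ⇒ p = 2.8, Q = 7.4.
New expenditure = 2.8 × 7.4 = 20.72.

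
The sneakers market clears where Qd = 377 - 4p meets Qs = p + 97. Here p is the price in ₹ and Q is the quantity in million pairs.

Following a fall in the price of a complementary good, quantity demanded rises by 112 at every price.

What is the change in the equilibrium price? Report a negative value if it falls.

+22.4

Before the shock: 377 - 4p = p + 97 ⇒ 280 = 5p ⇒ p = 56, Q = 153.
The shock moves the curves to Qd = 489 - 4p and Qs = p + 97.
Setting them equal: 489 - 4p = p + 97 → 392 = 5p, so p = 78.4 and Q = 175.4.
Δp = 78.4 − 56 = +22.4.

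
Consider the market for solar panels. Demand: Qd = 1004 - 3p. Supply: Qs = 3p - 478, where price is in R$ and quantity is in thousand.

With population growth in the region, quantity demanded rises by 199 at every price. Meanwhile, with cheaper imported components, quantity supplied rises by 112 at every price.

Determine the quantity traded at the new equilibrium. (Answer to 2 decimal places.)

Original equilibrium: 1004 - 3p = 3p - 478 gives 1482 = 6p, so p = 247 and Q = 263.
With the change applied: demand Qd = 1203 - 3p, supply Qs = 3p - 366.
Setting them equal: 1203 - 3p = 3p - 366 → 1569 = 6p, so p = 261.5 and Q = 418.5.

418.50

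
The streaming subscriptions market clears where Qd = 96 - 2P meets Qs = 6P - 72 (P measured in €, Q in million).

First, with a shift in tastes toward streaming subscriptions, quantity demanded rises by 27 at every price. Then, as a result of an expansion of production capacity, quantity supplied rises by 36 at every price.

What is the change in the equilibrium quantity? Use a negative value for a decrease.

+29.25

Initially, 96 - 2P = 6P - 72, so 168 = 8P and P = 21, Q = 54.
After the shift, demand is Qd = 123 - 2P and supply is Qs = 6P - 36.
New equilibrium: 123 - 2P = 6P - 36 ⇒ 159 = 8P ⇒ P = 19.875, Q = 83.25.
ΔQ = 83.25 − 54 = +29.25.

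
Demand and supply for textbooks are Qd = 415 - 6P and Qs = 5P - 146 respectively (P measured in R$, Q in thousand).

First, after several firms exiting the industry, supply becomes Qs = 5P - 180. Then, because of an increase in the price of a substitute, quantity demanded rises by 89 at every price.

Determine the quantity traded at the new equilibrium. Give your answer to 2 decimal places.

Solve the original market: 415 - 6P = 5P - 146, hence P = 51 and Q = 109.
With the change applied: demand Qd = 504 - 6P, supply Qs = 5P - 180.
Equate the new curves: 504 - 6P = 5P - 180, giving 684 = 11P, P = 684/11 ≈ 62.1818, Q = 1440/11 ≈ 130.9091.

130.91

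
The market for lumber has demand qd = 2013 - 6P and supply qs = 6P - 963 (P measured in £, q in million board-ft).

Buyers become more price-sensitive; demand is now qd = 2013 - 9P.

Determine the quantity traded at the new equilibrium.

Original equilibrium: 2013 - 6P = 6P - 963 gives 2976 = 12P, so P = 248 and q = 525.
The new curves are qd = 2013 - 9P (demand) and qs = 6P - 963 (supply).
Equate the new curves: 2013 - 9P = 6P - 963, giving 2976 = 15P, P = 198.4, q = 227.4.

227.4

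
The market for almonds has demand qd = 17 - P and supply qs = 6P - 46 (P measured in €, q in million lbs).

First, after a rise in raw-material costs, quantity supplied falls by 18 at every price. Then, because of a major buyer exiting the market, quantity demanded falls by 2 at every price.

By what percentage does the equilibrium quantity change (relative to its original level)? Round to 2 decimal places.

Original equilibrium: 17 - P = 6P - 46 gives 63 = 7P, so P = 9 and q = 8.
The shock moves the curves to qd = 15 - P and qs = 6P - 64.
Clearing the new market: 15 - P = 6P - 64, so P = 79/7 ≈ 11.2857 and q = 26/7 ≈ 3.7143.
%Δq = (3.7143 − 8) / 8 × 100 = -53.57%.

-53.57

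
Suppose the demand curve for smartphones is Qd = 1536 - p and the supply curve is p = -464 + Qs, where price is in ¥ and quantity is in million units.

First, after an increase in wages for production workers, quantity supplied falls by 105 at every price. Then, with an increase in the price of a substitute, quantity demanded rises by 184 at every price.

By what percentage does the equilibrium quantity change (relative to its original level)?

Before the shock: 1536 - p = p + 464 ⇒ 1072 = 2p ⇒ p = 536, Q = 1000.
The shock moves the curves to Qd = 1720 - p and Qs = p + 359.
Clearing the new market: 1720 - p = p + 359, so p = 680.5 and Q = 1039.5.
%ΔQ = (1039.5 − 1000) / 1000 × 100 = +3.95%.

+3.95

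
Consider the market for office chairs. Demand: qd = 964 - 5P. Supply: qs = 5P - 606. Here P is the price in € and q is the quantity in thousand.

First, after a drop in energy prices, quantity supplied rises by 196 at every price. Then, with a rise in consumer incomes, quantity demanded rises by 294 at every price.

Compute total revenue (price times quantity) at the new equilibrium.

Solve the original market: 964 - 5P = 5P - 606, hence P = 157 and q = 179.
With the change applied: demand qd = 1258 - 5P, supply qs = 5P - 410.
New equilibrium: 1258 - 5P = 5P - 410 ⇒ 1668 = 10P ⇒ P = 166.8, q = 424.
New expenditure = 166.8 × 424 = 70723.2.

70723.2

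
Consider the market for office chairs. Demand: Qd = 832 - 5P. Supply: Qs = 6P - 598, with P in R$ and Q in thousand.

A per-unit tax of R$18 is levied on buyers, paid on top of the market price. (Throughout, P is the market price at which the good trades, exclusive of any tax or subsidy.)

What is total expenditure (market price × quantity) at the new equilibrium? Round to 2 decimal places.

Solve the original market: 832 - 5P = 6P - 598, hence P = 130 and Q = 182.
Since buyers pay the price plus the tax, the effective demand curve becomes Qd = 742 - 5P.
Clearing the new market: 742 - 5P = 6P - 598, so P = 1340/11 ≈ 121.8182 and Q = 1462/11 ≈ 132.9091.
New expenditure = 121.8182 × 132.9091 = 16190.74.

16190.74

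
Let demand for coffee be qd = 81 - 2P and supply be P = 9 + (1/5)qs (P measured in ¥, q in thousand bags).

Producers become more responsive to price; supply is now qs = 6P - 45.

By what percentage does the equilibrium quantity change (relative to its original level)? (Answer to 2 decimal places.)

+10.00

Original equilibrium: 81 - 2P = 5P - 45 gives 126 = 7P, so P = 18 and q = 45.
The shock moves the curves to qd = 81 - 2P and qs = 6P - 45.
Equate the new curves: 81 - 2P = 6P - 45, giving 126 = 8P, P = 15.75, q = 49.5.
%Δq = (49.5 − 45) / 45 × 100 = +10.00%.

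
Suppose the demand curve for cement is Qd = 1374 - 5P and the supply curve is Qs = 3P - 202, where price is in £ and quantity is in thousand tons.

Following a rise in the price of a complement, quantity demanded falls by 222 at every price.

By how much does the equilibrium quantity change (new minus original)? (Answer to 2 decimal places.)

-83.25

Before the shock: 1374 - 5P = 3P - 202 ⇒ 1576 = 8P ⇒ P = 197, Q = 389.
After the shift, demand is Qd = 1152 - 5P and supply is Qs = 3P - 202.
Setting them equal: 1152 - 5P = 3P - 202 → 1354 = 8P, so P = 169.25 and Q = 305.75.
ΔQ = 305.75 − 389 = -83.25.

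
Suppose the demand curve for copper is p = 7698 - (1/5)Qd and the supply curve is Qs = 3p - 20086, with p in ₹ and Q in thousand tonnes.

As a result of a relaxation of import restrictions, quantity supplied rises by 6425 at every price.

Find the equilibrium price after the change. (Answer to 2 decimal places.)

6518.88

Before the shock: 38490 - 5p = 3p - 20086 ⇒ 58576 = 8p ⇒ p = 7322, Q = 1880.
The shock moves the curves to Qd = 38490 - 5p and Qs = 3p - 13661.
New equilibrium: 38490 - 5p = 3p - 13661 ⇒ 52151 = 8p ⇒ p = 6518.875, Q = 5895.625.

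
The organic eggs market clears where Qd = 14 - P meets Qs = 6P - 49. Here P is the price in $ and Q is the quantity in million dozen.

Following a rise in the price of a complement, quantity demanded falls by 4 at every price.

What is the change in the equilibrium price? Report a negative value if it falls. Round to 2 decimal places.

Initially, 14 - P = 6P - 49, so 63 = 7P and P = 9, Q = 5.
The new curves are Qd = 10 - P (demand) and Qs = 6P - 49 (supply).
Clearing the new market: 10 - P = 6P - 49, so P = 59/7 ≈ 8.4286 and Q = 11/7 ≈ 1.5714.
ΔP = 8.4286 − 9 = -0.57.

-0.57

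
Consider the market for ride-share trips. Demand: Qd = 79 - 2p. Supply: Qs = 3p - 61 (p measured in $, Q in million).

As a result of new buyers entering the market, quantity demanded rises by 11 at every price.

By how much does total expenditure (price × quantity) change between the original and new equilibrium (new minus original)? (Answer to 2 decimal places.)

Original equilibrium: 79 - 2p = 3p - 61 gives 140 = 5p, so p = 28 and Q = 23.
With the change applied: demand Qd = 90 - 2p, supply Qs = 3p - 61.
New equilibrium: 90 - 2p = 3p - 61 ⇒ 151 = 5p ⇒ p = 30.2, Q = 29.6.
Expenditure moves from 28×23 = 644 to 30.2×29.6 = 893.92; change = +249.92.

+249.92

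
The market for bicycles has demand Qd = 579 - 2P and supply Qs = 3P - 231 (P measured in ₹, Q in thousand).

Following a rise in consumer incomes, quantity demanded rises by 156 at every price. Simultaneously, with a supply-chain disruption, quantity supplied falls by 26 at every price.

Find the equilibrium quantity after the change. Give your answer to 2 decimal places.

Solve the original market: 579 - 2P = 3P - 231, hence P = 162 and Q = 255.
After the shift, demand is Qd = 735 - 2P and supply is Qs = 3P - 257.
New equilibrium: 735 - 2P = 3P - 257 ⇒ 992 = 5P ⇒ P = 198.4, Q = 338.2.

338.20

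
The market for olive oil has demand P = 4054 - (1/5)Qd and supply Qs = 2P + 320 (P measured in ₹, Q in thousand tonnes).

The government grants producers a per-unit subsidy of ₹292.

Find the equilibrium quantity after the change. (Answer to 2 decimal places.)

6437.14

Before the shock: 20270 - 5P = 2P + 320 ⇒ 19950 = 7P ⇒ P = 2850, Q = 6020.
Since sellers receive the price plus the subsidy, the effective supply curve becomes Qs = 2P + 904.
Clearing the new market: 20270 - 5P = 2P + 904, so P = 19366/7 ≈ 2766.5714 and Q = 45060/7 ≈ 6437.1429.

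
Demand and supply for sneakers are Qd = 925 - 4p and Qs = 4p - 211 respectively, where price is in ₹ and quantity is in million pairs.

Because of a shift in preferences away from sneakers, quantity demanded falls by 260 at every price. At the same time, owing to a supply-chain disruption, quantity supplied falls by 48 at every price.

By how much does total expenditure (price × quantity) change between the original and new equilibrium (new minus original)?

-27247.5

Original equilibrium: 925 - 4p = 4p - 211 gives 1136 = 8p, so p = 142 and Q = 357.
After the shift, demand is Qd = 665 - 4p and supply is Qs = 4p - 259.
New equilibrium: 665 - 4p = 4p - 259 ⇒ 924 = 8p ⇒ p = 115.5, Q = 203.
Expenditure moves from 142×357 = 50694 to 115.5×203 = 23446.5; change = -27247.5.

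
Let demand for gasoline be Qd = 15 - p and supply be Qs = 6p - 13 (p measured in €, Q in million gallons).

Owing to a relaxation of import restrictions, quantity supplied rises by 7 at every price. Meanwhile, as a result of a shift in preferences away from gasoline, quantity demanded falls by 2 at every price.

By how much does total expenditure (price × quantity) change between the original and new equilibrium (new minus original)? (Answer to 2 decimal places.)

-16.08

Initially, 15 - p = 6p - 13, so 28 = 7p and p = 4, Q = 11.
The shock moves the curves to Qd = 13 - p and Qs = 6p - 6.
Clearing the new market: 13 - p = 6p - 6, so p = 19/7 ≈ 2.7143 and Q = 72/7 ≈ 10.2857.
Expenditure moves from 4×11 = 44 to 2.7143×10.2857 = 27.9184; change = -16.08.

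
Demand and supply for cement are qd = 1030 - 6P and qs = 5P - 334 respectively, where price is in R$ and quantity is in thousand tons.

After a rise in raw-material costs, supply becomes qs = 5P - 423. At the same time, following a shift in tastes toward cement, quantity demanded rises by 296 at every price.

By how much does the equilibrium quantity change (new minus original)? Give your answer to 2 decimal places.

Before the shock: 1030 - 6P = 5P - 334 ⇒ 1364 = 11P ⇒ P = 124, q = 286.
The new curves are qd = 1326 - 6P (demand) and qs = 5P - 423 (supply).
New equilibrium: 1326 - 6P = 5P - 423 ⇒ 1749 = 11P ⇒ P = 159, q = 372.
Δq = 372 − 286 = +86.00.

+86.00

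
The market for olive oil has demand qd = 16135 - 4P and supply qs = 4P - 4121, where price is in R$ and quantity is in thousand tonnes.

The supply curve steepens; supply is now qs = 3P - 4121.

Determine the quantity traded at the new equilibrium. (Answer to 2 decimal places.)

Original equilibrium: 16135 - 4P = 4P - 4121 gives 20256 = 8P, so P = 2532 and q = 6007.
After the shift, demand is qd = 16135 - 4P and supply is qs = 3P - 4121.
Setting them equal: 16135 - 4P = 3P - 4121 → 20256 = 7P, so P = 20256/7 ≈ 2893.7143 and q = 31921/7 ≈ 4560.1429.

4560.14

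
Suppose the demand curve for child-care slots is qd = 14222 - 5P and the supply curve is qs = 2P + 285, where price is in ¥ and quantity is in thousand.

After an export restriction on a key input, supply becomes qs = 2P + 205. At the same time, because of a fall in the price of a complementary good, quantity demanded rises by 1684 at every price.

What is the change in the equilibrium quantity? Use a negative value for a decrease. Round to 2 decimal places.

+424.00

Before the shock: 14222 - 5P = 2P + 285 ⇒ 13937 = 7P ⇒ P = 1991, q = 4267.
The shock moves the curves to qd = 15906 - 5P and qs = 2P + 205.
New equilibrium: 15906 - 5P = 2P + 205 ⇒ 15701 = 7P ⇒ P = 2243, q = 4691.
Δq = 4691 − 4267 = +424.00.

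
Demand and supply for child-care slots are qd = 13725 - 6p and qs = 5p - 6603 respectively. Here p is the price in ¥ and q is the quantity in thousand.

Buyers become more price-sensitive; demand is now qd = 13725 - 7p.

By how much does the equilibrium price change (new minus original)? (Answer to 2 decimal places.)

-154.00

Solve the original market: 13725 - 6p = 5p - 6603, hence p = 1848 and q = 2637.
With the change applied: demand qd = 13725 - 7p, supply qs = 5p - 6603.
Clearing the new market: 13725 - 7p = 5p - 6603, so p = 1694 and q = 1867.
Δp = 1694 − 1848 = -154.00.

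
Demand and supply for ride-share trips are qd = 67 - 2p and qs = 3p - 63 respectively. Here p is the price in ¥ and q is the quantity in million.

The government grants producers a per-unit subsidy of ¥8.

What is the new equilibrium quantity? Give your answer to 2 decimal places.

24.60

Before the shock: 67 - 2p = 3p - 63 ⇒ 130 = 5p ⇒ p = 26, q = 15.
Since sellers receive the price plus the subsidy, the effective supply curve becomes qs = 3p - 39.
New equilibrium: 67 - 2p = 3p - 39 ⇒ 106 = 5p ⇒ p = 21.2, q = 24.6.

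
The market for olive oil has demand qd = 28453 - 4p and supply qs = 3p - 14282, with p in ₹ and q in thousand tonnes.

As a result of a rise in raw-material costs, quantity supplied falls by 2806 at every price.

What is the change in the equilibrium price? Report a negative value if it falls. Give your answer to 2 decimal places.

Before the shock: 28453 - 4p = 3p - 14282 ⇒ 42735 = 7p ⇒ p = 6105, q = 4033.
The shock moves the curves to qd = 28453 - 4p and qs = 3p - 17088.
Equate the new curves: 28453 - 4p = 3p - 17088, giving 45541 = 7p, p = 45541/7 ≈ 6505.8571, q = 17007/7 ≈ 2429.5714.
Δp = 6505.8571 − 6105 = +400.86.

+400.86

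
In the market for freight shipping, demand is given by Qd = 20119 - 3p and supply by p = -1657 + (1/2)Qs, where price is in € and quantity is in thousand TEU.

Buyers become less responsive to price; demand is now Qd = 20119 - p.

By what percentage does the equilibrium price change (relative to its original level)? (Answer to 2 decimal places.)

Initially, 20119 - 3p = 2p + 3314, so 16805 = 5p and p = 3361, Q = 10036.
After the shift, demand is Qd = 20119 - p and supply is Qs = 2p + 3314.
Clearing the new market: 20119 - p = 2p + 3314, so p = 16805/3 ≈ 5601.6667 and Q = 43552/3 ≈ 14517.3333.
%Δp = (5601.6667 − 3361) / 3361 × 100 = +66.67%.

+66.67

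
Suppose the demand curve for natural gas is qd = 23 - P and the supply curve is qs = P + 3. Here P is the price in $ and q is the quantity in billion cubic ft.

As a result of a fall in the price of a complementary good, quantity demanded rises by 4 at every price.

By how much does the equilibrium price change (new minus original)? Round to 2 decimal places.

Before the shock: 23 - P = P + 3 ⇒ 20 = 2P ⇒ P = 10, q = 13.
With the change applied: demand qd = 27 - P, supply qs = P + 3.
Setting them equal: 27 - P = P + 3 → 24 = 2P, so P = 12 and q = 15.
ΔP = 12 − 10 = +2.00.

+2.00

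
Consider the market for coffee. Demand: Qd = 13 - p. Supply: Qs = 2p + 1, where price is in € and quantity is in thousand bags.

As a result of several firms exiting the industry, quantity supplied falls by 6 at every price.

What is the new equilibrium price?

6

Original equilibrium: 13 - p = 2p + 1 gives 12 = 3p, so p = 4 and Q = 9.
The new curves are Qd = 13 - p (demand) and Qs = 2p - 5 (supply).
Clearing the new market: 13 - p = 2p - 5, so p = 6 and Q = 7.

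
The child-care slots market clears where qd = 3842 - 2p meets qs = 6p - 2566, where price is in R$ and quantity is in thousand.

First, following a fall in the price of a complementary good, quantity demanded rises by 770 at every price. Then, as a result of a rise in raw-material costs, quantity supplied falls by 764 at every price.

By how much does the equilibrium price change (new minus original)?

+191.75

Solve the original market: 3842 - 2p = 6p - 2566, hence p = 801 and q = 2240.
The shock moves the curves to qd = 4612 - 2p and qs = 6p - 3330.
New equilibrium: 4612 - 2p = 6p - 3330 ⇒ 7942 = 8p ⇒ p = 992.75, q = 2626.5.
Δp = 992.75 − 801 = +191.75.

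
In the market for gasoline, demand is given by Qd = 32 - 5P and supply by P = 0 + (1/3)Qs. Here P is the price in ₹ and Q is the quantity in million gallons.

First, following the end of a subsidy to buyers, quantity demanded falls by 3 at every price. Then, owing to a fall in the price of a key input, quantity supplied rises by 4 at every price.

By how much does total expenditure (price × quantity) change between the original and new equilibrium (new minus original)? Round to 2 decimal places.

-6.20

Solve the original market: 32 - 5P = 3P, hence P = 4 and Q = 12.
The shock moves the curves to Qd = 29 - 5P and Qs = 3P + 4.
Clearing the new market: 29 - 5P = 3P + 4, so P = 3.125 and Q = 13.375.
Expenditure moves from 4×12 = 48 to 3.125×13.375 = 41.796875; change = -6.20.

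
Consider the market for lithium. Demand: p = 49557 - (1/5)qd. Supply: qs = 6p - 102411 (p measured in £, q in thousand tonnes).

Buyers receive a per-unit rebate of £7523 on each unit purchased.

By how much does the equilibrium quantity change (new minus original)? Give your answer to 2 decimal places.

+20517.27

Before the shock: 247785 - 5p = 6p - 102411 ⇒ 350196 = 11p ⇒ p = 31836, q = 88605.
Since buyers' out-of-pocket price is the market price minus the rebate, the effective demand curve becomes qd = 285400 - 5p.
New equilibrium: 285400 - 5p = 6p - 102411 ⇒ 387811 = 11p ⇒ p = 387811/11 ≈ 35255.5455, q = 1200345/11 ≈ 109122.2727.
Δq = 109122.2727 − 88605 = +20517.27.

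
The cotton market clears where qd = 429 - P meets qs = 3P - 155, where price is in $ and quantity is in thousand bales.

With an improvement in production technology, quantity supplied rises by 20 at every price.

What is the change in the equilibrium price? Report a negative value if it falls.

Before the shock: 429 - P = 3P - 155 ⇒ 584 = 4P ⇒ P = 146, q = 283.
The new curves are qd = 429 - P (demand) and qs = 3P - 135 (supply).
New equilibrium: 429 - P = 3P - 135 ⇒ 564 = 4P ⇒ P = 141, q = 288.
ΔP = 141 − 146 = -5.

-5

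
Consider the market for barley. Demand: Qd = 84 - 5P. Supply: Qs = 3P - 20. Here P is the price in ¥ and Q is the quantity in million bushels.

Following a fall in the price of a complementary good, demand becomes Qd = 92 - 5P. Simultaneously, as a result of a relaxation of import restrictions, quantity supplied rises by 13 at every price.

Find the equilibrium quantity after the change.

Original equilibrium: 84 - 5P = 3P - 20 gives 104 = 8P, so P = 13 and Q = 19.
The shock moves the curves to Qd = 92 - 5P and Qs = 3P - 7.
Setting them equal: 92 - 5P = 3P - 7 → 99 = 8P, so P = 12.375 and Q = 30.125.

30.125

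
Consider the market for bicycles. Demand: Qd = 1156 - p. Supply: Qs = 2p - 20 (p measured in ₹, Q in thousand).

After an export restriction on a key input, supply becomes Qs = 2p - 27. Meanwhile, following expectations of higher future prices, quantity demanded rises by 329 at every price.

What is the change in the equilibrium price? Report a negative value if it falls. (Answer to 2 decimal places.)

Before the shock: 1156 - p = 2p - 20 ⇒ 1176 = 3p ⇒ p = 392, Q = 764.
After the shift, demand is Qd = 1485 - p and supply is Qs = 2p - 27.
Setting them equal: 1485 - p = 2p - 27 → 1512 = 3p, so p = 504 and Q = 981.
Δp = 504 − 392 = +112.00.

+112.00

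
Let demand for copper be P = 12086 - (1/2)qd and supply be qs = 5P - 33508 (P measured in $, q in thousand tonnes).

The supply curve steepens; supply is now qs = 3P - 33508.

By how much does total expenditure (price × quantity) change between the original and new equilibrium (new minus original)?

-50692480

Solve the original market: 24172 - 2P = 5P - 33508, hence P = 8240 and q = 7692.
The new curves are qd = 24172 - 2P (demand) and qs = 3P - 33508 (supply).
Clearing the new market: 24172 - 2P = 3P - 33508, so P = 11536 and q = 1100.
Expenditure moves from 8240×7692 = 63382080 to 11536×1100 = 12689600; change = -50692480.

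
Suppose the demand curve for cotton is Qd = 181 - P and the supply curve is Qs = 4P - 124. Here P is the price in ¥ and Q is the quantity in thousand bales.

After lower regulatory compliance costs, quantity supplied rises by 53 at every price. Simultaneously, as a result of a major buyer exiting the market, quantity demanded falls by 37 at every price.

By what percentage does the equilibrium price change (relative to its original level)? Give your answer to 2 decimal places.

Solve the original market: 181 - P = 4P - 124, hence P = 61 and Q = 120.
The new curves are Qd = 144 - P (demand) and Qs = 4P - 71 (supply).
Clearing the new market: 144 - P = 4P - 71, so P = 43 and Q = 101.
%ΔP = (43 − 61) / 61 × 100 = -29.51%.

-29.51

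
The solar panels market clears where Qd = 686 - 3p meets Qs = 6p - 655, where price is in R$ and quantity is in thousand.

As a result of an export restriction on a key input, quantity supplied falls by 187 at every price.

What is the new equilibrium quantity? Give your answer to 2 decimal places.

176.67

Before the shock: 686 - 3p = 6p - 655 ⇒ 1341 = 9p ⇒ p = 149, Q = 239.
The new curves are Qd = 686 - 3p (demand) and Qs = 6p - 842 (supply).
Equate the new curves: 686 - 3p = 6p - 842, giving 1528 = 9p, p = 1528/9 ≈ 169.7778, Q = 530/3 ≈ 176.6667.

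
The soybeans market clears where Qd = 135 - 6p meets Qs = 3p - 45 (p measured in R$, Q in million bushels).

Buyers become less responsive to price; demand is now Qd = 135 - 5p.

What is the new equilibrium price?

Solve the original market: 135 - 6p = 3p - 45, hence p = 20 and Q = 15.
The shock moves the curves to Qd = 135 - 5p and Qs = 3p - 45.
Setting them equal: 135 - 5p = 3p - 45 → 180 = 8p, so p = 22.5 and Q = 22.5.

22.5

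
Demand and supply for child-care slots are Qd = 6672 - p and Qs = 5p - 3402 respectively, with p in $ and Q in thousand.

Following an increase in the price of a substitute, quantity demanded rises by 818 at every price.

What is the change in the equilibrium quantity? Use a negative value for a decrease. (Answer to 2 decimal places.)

Original equilibrium: 6672 - p = 5p - 3402 gives 10074 = 6p, so p = 1679 and Q = 4993.
With the change applied: demand Qd = 7490 - p, supply Qs = 5p - 3402.
Setting them equal: 7490 - p = 5p - 3402 → 10892 = 6p, so p = 5446/3 ≈ 1815.3333 and Q = 17024/3 ≈ 5674.6667.
ΔQ = 5674.6667 − 4993 = +681.67.

+681.67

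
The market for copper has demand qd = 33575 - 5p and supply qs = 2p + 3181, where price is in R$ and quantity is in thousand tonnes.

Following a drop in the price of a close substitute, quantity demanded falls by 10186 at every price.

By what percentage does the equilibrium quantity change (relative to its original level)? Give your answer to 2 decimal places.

Solve the original market: 33575 - 5p = 2p + 3181, hence p = 4342 and q = 11865.
After the shift, demand is qd = 23389 - 5p and supply is qs = 2p + 3181.
Setting them equal: 23389 - 5p = 2p + 3181 → 20208 = 7p, so p = 20208/7 ≈ 2886.8571 and q = 62683/7 ≈ 8954.7143.
%Δq = (8954.7143 − 11865) / 11865 × 100 = -24.53%.

-24.53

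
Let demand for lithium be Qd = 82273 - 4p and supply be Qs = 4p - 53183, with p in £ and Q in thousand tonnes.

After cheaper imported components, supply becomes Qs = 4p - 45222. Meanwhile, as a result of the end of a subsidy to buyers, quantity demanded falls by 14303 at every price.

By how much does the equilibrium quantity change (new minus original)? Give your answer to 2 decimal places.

Original equilibrium: 82273 - 4p = 4p - 53183 gives 135456 = 8p, so p = 16932 and Q = 14545.
After the shift, demand is Qd = 67970 - 4p and supply is Qs = 4p - 45222.
New equilibrium: 67970 - 4p = 4p - 45222 ⇒ 113192 = 8p ⇒ p = 14149, Q = 11374.
ΔQ = 11374 − 14545 = -3171.00.

-3171.00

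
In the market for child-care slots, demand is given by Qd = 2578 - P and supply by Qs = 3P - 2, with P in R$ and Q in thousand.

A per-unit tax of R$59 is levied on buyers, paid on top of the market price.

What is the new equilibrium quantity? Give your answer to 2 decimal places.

Initially, 2578 - P = 3P - 2, so 2580 = 4P and P = 645, Q = 1933.
Since buyers pay the price plus the tax, the effective demand curve becomes Qd = 2519 - P.
Setting them equal: 2519 - P = 3P - 2 → 2521 = 4P, so P = 630.25 and Q = 1888.75.

1888.75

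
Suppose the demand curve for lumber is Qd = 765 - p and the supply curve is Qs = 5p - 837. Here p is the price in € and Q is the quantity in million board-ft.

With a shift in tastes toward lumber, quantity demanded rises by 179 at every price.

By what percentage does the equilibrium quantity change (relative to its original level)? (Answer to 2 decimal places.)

Initially, 765 - p = 5p - 837, so 1602 = 6p and p = 267, Q = 498.
After the shift, demand is Qd = 944 - p and supply is Qs = 5p - 837.
Equate the new curves: 944 - p = 5p - 837, giving 1781 = 6p, p = 1781/6 ≈ 296.8333, Q = 3883/6 ≈ 647.1667.
%ΔQ = (647.1667 − 498) / 498 × 100 = +29.95%.

+29.95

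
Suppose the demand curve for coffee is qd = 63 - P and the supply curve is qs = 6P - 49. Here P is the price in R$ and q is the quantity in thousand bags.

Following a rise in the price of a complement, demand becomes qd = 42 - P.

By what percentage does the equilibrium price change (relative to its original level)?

Original equilibrium: 63 - P = 6P - 49 gives 112 = 7P, so P = 16 and q = 47.
With the change applied: demand qd = 42 - P, supply qs = 6P - 49.
Equate the new curves: 42 - P = 6P - 49, giving 91 = 7P, P = 13, q = 29.
%ΔP = (13 − 16) / 16 × 100 = -18.75%.

-18.75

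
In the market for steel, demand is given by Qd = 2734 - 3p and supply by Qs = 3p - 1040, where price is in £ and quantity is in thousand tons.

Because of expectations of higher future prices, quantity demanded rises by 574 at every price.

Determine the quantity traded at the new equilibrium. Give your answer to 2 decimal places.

Solve the original market: 2734 - 3p = 3p - 1040, hence p = 629 and Q = 847.
With the change applied: demand Qd = 3308 - 3p, supply Qs = 3p - 1040.
New equilibrium: 3308 - 3p = 3p - 1040 ⇒ 4348 = 6p ⇒ p = 2174/3 ≈ 724.6667, Q = 1134.

1134.00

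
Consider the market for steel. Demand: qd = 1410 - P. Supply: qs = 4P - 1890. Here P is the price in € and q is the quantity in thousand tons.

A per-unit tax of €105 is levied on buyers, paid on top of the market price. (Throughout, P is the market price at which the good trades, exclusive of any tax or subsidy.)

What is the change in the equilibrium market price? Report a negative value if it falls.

-21

Initially, 1410 - P = 4P - 1890, so 3300 = 5P and P = 660, q = 750.
Since buyers pay the price plus the tax, the effective demand curve becomes qd = 1305 - P.
Setting them equal: 1305 - P = 4P - 1890 → 3195 = 5P, so P = 639 and q = 666.
ΔP = 639 − 660 = -21.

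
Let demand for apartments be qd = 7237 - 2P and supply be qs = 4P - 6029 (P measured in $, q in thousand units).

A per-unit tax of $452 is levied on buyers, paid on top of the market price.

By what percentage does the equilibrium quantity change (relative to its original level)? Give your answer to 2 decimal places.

Original equilibrium: 7237 - 2P = 4P - 6029 gives 13266 = 6P, so P = 2211 and q = 2815.
Since buyers pay the price plus the tax, the effective demand curve becomes qd = 6333 - 2P.
Equate the new curves: 6333 - 2P = 4P - 6029, giving 12362 = 6P, P = 6181/3 ≈ 2060.3333, q = 6637/3 ≈ 2212.3333.
%Δq = (2212.3333 − 2815) / 2815 × 100 = -21.41%.

-21.41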